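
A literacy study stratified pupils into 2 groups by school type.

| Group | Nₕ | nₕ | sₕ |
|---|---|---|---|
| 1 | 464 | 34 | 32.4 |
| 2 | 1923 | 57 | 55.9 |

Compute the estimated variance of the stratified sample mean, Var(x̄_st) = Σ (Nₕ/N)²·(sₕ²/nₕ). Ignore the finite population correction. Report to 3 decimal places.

N = 2387; Wₕ = Nₕ/N.
group 1: (464/2387)²·32.4²/34 = 1.166654
group 2: (1923/2387)²·55.9²/57 = 35.579717
Sum = 36.746372 → 36.746.

36.746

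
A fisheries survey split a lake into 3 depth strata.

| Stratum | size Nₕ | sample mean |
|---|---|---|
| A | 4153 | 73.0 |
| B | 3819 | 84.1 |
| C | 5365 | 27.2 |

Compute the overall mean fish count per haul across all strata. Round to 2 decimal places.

x̄_st = (Σ Nₕx̄ₕ) / (Σ Nₕ) = (4153·73.0 + 3819·84.1 + 5365·27.2) / 13337
= 770274.9 / 13337 = 57.7547... → 57.75.

57.75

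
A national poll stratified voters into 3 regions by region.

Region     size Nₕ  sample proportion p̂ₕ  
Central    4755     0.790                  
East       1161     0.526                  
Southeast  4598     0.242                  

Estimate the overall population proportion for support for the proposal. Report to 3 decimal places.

Wₕ = Nₕ/N with N = 10514: 0.4523, 0.1104, 0.4373.
p̂_st = 0.4523·0.790 + 0.1104·0.526 + 0.4373·0.242 ≈ 0.52120... → 0.521.

0.521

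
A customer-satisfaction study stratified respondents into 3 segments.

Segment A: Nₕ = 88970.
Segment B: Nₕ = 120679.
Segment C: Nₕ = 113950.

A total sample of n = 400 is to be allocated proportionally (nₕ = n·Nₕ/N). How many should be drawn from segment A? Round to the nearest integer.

Share of segment A = 88970/323599 = 0.27494.
Allocate 400 × 0.27494 = 109.976... → 110.

110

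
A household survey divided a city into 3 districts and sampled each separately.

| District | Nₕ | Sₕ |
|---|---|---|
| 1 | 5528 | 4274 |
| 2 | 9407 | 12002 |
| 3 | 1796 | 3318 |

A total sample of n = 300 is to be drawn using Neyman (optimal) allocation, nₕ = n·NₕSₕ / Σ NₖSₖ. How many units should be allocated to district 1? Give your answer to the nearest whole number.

Σ NₕSₕ = 5528·4274 + 9407·12002 + 1796·3318 = 142488614.
Share for 1: 23626672/142488614 = 0.16581.
n_1 = 300 × 0.16581 = 49.744... → 50.

50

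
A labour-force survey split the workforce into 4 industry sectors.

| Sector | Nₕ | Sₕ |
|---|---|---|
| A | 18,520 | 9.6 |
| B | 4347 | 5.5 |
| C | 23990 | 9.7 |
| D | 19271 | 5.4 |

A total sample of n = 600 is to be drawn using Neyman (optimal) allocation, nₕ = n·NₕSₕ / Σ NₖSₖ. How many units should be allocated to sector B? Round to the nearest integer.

A: NₕSₕ = 18520·9.6 = 177792
B: NₕSₕ = 4347·5.5 = 23908.5
C: NₕSₕ = 23990·9.7 = 232703
D: NₕSₕ = 19271·5.4 = 104063.4
Σ NₕSₕ = 538466.9.
n_B = 600·23908.5/538466.9 = 26.641... → 27.

27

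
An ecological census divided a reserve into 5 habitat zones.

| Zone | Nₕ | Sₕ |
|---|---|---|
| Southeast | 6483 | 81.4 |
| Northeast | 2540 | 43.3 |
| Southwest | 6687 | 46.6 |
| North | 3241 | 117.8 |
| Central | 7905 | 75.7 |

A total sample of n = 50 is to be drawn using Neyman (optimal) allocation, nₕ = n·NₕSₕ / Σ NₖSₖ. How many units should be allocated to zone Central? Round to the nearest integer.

16

Σ NₕSₕ = 6483·81.4 + 2540·43.3 + 6687·46.6 + 3241·117.8 + 7905·75.7 = 1929510.7.
Share for Central: 598408.5/1929510.7 = 0.31013.
n_Central = 50 × 0.31013 = 15.507... → 16.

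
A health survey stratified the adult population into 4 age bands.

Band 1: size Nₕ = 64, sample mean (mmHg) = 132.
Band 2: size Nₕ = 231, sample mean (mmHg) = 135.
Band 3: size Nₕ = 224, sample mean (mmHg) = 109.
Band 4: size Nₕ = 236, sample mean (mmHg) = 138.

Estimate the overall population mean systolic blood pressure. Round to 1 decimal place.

128.0

x̄_st = (Σ Nₕx̄ₕ) / (Σ Nₕ) = (64·132 + 231·135 + 224·109 + 236·138) / 755
= 96617 / 755 = 127.970... → 128.0.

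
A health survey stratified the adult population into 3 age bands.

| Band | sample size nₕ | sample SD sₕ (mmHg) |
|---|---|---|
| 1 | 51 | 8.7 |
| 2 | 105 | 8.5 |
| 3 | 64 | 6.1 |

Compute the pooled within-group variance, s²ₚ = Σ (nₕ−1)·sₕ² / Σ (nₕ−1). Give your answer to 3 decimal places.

1: (51−1)·8.7² = 50·75.69 = 3784.5
2: (105−1)·8.5² = 104·72.25 = 7514
3: (64−1)·6.1² = 63·37.21 = 2344.23
Numerator = 13642.73; denominator = Σ(nₕ−1) = 217.
s²ₚ = 13642.73/217 = 62.86972... → 62.870.

62.870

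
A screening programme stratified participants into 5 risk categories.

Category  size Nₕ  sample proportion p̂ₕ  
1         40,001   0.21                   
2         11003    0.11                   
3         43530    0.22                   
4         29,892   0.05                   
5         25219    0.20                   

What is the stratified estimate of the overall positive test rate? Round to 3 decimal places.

0.172

N = 40001 + 11003 + 43530 + 29892 + 25219 = 149645.
Overall proportion = Σ (Nₕ/N)·p̂ₕ.
Σ Nₕp̂ₕ = 8400.21 + 1210.33 + 9576.6 + 1494.6 + 5043.8 = 25725.54.
25725.54 / 149645 = 0.17191... → 0.172.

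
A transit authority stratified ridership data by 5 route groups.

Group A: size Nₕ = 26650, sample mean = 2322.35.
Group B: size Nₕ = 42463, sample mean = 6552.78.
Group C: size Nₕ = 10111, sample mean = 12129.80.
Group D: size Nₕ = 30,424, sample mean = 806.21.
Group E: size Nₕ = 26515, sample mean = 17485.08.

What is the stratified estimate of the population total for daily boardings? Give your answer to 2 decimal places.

Population total = Σ Nₕ·x̄ₕ (each stratum's size times its mean).
26650·2322.35 + 42463·6552.78 + 10111·12129.80 + 30424·806.21 + 26515·17485.08 = 61890627.5 + 278250697.14 + 122644407.8 + 24528133.04 + 463616896.2 = 950930761.68.

950930761.68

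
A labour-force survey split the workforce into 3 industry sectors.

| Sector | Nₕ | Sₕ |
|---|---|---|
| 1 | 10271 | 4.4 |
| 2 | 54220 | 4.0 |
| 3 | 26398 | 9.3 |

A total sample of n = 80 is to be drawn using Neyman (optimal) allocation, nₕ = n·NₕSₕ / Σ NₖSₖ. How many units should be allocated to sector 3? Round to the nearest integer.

39

Σ NₕSₕ = 10271·4.4 + 54220·4.0 + 26398·9.3 = 507573.8.
Share for 3: 245501.4/507573.8 = 0.48368.
n_3 = 80 × 0.48368 = 38.694... → 39.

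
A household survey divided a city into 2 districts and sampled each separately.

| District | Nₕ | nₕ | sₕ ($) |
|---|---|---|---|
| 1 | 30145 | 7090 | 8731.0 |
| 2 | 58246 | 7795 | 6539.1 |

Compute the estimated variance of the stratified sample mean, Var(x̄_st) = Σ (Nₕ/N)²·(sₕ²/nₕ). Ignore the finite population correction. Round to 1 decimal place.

N = 88391. Term for each stratum: Wₕ²sₕ²/nₕ.
Var(x̄_st) = 1250.5361 + 2381.9682 = 3632.5043 → 3632.5.

3632.5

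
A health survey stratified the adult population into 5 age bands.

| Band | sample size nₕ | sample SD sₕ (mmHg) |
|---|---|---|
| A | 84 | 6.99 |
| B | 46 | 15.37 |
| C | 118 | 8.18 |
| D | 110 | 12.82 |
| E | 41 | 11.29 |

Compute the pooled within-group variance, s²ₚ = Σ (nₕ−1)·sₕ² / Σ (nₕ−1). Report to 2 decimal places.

115.55

A: (84−1)·6.99² = 83·48.8601 = 4055.3883
B: (46−1)·15.37² = 45·236.2369 = 10630.6605
C: (118−1)·8.18² = 117·66.9124 = 7828.7508
D: (110−1)·12.82² = 109·164.3524 = 17914.4116
E: (41−1)·11.29² = 40·127.4641 = 5098.564
Numerator = 45527.7752; denominator = Σ(nₕ−1) = 394.
s²ₚ = 45527.7752/394 = 115.5527... → 115.55.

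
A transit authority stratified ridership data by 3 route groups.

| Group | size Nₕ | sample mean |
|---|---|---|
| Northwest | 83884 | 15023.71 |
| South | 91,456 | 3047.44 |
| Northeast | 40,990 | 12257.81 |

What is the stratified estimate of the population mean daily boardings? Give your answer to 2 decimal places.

N = 216330; weights Wₕ = Nₕ/N = (0.3878, 0.4228, 0.1895).
x̄_st = Σ Wₕ·x̄ₕ = 0.3878·15023.71 + 0.4228·3047.44 + 0.1895·12257.81 ≈ 9436.5238...
→ 9436.52.

9436.52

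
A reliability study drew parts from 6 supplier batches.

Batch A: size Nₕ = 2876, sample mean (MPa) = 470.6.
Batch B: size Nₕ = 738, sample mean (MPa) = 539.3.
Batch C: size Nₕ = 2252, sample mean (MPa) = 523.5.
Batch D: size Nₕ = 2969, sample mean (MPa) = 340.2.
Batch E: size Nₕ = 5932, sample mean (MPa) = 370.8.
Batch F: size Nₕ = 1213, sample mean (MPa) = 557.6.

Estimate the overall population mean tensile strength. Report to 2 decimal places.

x̄_st = (Σ Nₕx̄ₕ) / (Σ Nₕ) = (2876·470.6 + 738·539.3 + 2252·523.5 + 2969·340.2 + 5932·370.8 + 1213·557.6) / 15980
= 6816379.2 / 15980 = 426.5569... → 426.56.

426.56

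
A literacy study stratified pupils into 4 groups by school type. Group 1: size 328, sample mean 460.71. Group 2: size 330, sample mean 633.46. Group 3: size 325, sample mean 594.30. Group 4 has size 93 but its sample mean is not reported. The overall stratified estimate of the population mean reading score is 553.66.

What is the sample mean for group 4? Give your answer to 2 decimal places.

456.30

N = 328 + 330 + 325 + 93 = 1076.
Overall total = μ·N = 553.66·1076 = 595738.16.
Subtract the known strata: 328·460.71 + 330·633.46 + 325·594.30 = 553302.18.
Remaining total for group 4: 595738.16 − 553302.18 = 42435.98.
Divide by its size: 42435.98 / 93 = 456.3009... → 456.30.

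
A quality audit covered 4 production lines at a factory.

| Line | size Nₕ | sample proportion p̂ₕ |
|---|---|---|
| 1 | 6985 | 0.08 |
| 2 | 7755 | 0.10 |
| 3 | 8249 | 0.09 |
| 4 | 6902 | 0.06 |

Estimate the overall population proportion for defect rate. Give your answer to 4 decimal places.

0.0833

N = 6985 + 7755 + 8249 + 6902 = 29891.
Overall proportion = Σ (Nₕ/N)·p̂ₕ.
Σ Nₕp̂ₕ = 558.8 + 775.5 + 742.41 + 414.12 = 2490.83.
2490.83 / 29891 = 0.083330... → 0.0833.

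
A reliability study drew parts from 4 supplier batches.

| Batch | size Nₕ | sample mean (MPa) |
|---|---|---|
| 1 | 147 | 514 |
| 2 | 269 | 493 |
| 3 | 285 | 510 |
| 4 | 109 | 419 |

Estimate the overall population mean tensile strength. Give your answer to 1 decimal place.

N = 810; weights Wₕ = Nₕ/N = (0.1815, 0.3321, 0.3519, 0.1346).
x̄_st = Σ Wₕ·x̄ₕ = 0.1815·514 + 0.3321·493 + 0.3519·510 + 0.1346·419 ≈ 492.835...
→ 492.8.

492.8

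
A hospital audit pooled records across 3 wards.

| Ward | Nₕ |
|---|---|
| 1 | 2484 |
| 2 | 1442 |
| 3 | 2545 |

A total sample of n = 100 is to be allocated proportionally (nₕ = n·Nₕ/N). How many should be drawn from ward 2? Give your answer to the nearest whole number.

22

Share of ward 2 = 1442/6471 = 0.22284.
Allocate 100 × 0.22284 = 22.284... → 22.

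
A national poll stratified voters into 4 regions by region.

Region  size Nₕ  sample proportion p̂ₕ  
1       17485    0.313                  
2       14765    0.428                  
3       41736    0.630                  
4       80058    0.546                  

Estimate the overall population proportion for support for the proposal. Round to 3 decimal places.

N = 17485 + 14765 + 41736 + 80058 = 154044.
Overall proportion = Σ (Nₕ/N)·p̂ₕ.
Σ Nₕp̂ₕ = 5472.805 + 6319.42 + 26293.68 + 43711.668 = 81797.573.
81797.573 / 154044 = 0.53100... → 0.531.

0.531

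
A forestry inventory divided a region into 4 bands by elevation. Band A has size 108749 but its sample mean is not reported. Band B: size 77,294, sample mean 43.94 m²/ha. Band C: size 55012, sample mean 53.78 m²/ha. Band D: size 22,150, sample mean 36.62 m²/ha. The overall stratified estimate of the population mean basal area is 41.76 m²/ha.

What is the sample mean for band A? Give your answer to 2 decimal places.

Σ Nₕx̄ₕ = N·μ, so 108749·x̄_A = 263205·41.76 − (77294·43.94 + 55012·53.78 + 22150·36.62).
= 10991440.8 − 7165976.72 = 3825464.08.
x̄_A = 3825464.08 / 108749 = 35.1770... → 35.18.

35.18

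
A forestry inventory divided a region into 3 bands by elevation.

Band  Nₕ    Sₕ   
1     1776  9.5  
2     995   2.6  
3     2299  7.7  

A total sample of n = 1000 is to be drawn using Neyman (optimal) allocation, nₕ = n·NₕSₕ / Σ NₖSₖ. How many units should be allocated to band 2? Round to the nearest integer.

Σ NₕSₕ = 1776·9.5 + 995·2.6 + 2299·7.7 = 37161.3.
Share for 2: 2587/37161.3 = 0.06962.
n_2 = 1000 × 0.06962 = 69.615... → 70.

70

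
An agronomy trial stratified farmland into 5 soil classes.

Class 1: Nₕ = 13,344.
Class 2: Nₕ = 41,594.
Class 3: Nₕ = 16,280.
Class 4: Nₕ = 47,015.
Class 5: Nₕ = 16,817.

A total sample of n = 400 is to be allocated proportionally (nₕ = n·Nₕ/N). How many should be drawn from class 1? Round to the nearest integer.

Share of class 1 = 13344/135050 = 0.09881.
Allocate 400 × 0.09881 = 39.523... → 40.

40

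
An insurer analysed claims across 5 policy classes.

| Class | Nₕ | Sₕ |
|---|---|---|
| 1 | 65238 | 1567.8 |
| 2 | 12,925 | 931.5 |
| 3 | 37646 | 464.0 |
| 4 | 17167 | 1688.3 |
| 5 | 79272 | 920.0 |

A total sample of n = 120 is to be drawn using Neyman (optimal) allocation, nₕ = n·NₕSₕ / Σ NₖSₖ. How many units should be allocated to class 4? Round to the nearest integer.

1: NₕSₕ = 65238·1567.8 = 102280136.4
2: NₕSₕ = 12925·931.5 = 12039637.5
3: NₕSₕ = 37646·464.0 = 17467744
4: NₕSₕ = 17167·1688.3 = 28983046.1
5: NₕSₕ = 79272·920.0 = 72930240
Σ NₕSₕ = 233700804.
n_4 = 120·28983046.1/233700804 = 14.882... → 15.

15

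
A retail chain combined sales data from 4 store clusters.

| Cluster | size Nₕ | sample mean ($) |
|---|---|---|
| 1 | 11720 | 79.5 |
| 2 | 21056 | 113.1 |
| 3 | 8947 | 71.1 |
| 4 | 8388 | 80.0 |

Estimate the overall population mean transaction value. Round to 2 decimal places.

x̄_st = (Σ Nₕx̄ₕ) / (Σ Nₕ) = (11720·79.5 + 21056·113.1 + 8947·71.1 + 8388·80.0) / 50111
= 4620345.3 / 50111 = 92.2022... → 92.20.

92.20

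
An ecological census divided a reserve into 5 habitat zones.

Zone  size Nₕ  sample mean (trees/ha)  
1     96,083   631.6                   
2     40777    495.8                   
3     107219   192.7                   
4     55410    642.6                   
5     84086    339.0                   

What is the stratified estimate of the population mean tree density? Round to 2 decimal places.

N = 383575; weights Wₕ = Nₕ/N = (0.2505, 0.1063, 0.2795, 0.1445, 0.2192).
x̄_st = Σ Wₕ·x̄ₕ = 0.2505·631.6 + 0.1063·495.8 + 0.2795·192.7 + 0.1445·642.6 + 0.2192·339.0 ≈ 431.9259...
→ 431.93.

431.93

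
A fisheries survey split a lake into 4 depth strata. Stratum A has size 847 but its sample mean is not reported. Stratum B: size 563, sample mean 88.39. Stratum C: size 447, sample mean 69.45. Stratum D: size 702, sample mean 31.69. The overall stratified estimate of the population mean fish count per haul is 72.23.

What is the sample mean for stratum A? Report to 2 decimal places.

96.56

N = 847 + 563 + 447 + 702 = 2559.
Overall total = μ·N = 72.23·2559 = 184836.57.
Subtract the known strata: 563·88.39 + 447·69.45 + 702·31.69 = 103054.1.
Remaining total for stratum A: 184836.57 − 103054.1 = 81782.47.
Divide by its size: 81782.47 / 847 = 96.5555... → 96.56.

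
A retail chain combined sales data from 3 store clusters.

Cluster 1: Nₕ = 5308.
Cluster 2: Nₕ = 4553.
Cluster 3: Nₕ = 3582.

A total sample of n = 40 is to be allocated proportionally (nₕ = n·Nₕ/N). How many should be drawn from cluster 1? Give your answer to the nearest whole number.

16

Share of cluster 1 = 5308/13443 = 0.39485.
Allocate 40 × 0.39485 = 15.794... → 16.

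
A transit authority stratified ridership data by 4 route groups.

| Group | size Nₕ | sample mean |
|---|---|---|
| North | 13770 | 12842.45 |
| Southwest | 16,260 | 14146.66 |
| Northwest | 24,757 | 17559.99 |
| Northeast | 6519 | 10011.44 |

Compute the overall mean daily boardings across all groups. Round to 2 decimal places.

14792.39

N = 13770 + 16260 + 24757 + 6519 = 61306.
Overall mean = Σ (Nₕ/N)·x̄ₕ — weight by population share, not a simple average.
Σ Nₕx̄ₕ = 13770·12842.45 + 16260·14146.66 + 24757·17559.99 + 6519·10011.44 = 176840536.5 + 230024691.6 + 434732672.43 + 65264577.36 = 906862477.89.
Divide by N: 906862477.89 / 61306 = 14792.3935... → 14792.39.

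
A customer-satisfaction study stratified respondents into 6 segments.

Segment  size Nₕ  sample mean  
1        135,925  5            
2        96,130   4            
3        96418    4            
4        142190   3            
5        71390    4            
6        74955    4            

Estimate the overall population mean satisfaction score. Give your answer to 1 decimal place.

4.0

N = 617008; weights Wₕ = Nₕ/N = (0.2203, 0.1558, 0.1563, 0.2305, 0.1157, 0.1215).
x̄_st = Σ Wₕ·x̄ₕ = 0.2203·5 + 0.1558·4 + 0.1563·4 + 0.2305·3 + 0.1157·4 + 0.1215·4 ≈ 3.990...
→ 4.0.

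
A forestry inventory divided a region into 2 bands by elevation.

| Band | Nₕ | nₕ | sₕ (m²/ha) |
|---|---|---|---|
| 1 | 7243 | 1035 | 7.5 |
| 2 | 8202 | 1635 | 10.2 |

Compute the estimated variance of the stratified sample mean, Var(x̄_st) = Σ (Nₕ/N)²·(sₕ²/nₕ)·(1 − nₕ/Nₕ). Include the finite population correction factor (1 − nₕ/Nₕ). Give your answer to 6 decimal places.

0.024612

N = 15445. Term for each stratum: Wₕ²sₕ²/nₕ·(1−nₕ/Nₕ).
Var(x̄_st) = 0.010244165 + 0.014367908 = 0.024612073 → 0.024612.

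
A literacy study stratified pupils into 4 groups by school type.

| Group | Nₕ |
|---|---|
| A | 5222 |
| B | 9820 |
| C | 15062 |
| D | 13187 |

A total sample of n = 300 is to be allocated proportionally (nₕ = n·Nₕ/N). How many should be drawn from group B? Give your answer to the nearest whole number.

68

Share of group B = 9820/43291 = 0.22684.
Allocate 300 × 0.22684 = 68.051... → 68.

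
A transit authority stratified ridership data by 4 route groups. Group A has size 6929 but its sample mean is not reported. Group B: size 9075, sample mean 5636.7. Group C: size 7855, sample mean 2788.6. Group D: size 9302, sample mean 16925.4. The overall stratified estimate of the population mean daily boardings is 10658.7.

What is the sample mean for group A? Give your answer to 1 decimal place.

Σ Nₕx̄ₕ = N·μ, so 6929·x̄_A = 33161·10658.7 − (9075·5636.7 + 7855·2788.6 + 9302·16925.4).
= 353453150.7 − 230497576.3 = 122955574.4.
x̄_A = 122955574.4 / 6929 = 17745.068... → 17745.1.

17745.1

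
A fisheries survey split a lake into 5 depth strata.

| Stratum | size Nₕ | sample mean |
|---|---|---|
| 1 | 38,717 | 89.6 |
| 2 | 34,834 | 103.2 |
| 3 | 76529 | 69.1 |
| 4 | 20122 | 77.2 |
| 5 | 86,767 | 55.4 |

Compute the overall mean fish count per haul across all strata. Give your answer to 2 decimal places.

72.82

N = 256969; weights Wₕ = Nₕ/N = (0.1507, 0.1356, 0.2978, 0.0783, 0.3377).
x̄_st = Σ Wₕ·x̄ₕ = 0.1507·89.6 + 0.1356·103.2 + 0.2978·69.1 + 0.0783·77.2 + 0.3377·55.4 ≈ 72.8196...
→ 72.82.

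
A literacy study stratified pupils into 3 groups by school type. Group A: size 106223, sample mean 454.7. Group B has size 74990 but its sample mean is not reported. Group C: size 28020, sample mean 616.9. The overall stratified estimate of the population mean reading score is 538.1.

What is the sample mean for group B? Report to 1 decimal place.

626.8

N = 106223 + 74990 + 28020 = 209233.
Overall total = μ·N = 538.1·209233 = 112588277.3.
Subtract the known strata: 106223·454.7 + 28020·616.9 = 65585136.1.
Remaining total for group B: 112588277.3 − 65585136.1 = 47003141.2.
Divide by its size: 47003141.2 / 74990 = 626.792... → 626.8.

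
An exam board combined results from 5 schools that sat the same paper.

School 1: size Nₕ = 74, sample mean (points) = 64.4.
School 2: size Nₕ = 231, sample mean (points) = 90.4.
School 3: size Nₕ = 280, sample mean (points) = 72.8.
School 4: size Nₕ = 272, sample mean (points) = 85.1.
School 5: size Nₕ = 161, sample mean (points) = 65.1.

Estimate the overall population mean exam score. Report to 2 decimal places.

N = 1018; weights Wₕ = Nₕ/N = (0.0727, 0.2269, 0.2750, 0.2672, 0.1582).
x̄_st = Σ Wₕ·x̄ₕ = 0.0727·64.4 + 0.2269·90.4 + 0.2750·72.8 + 0.2672·85.1 + 0.1582·65.1 ≈ 78.2518...
→ 78.25.

78.25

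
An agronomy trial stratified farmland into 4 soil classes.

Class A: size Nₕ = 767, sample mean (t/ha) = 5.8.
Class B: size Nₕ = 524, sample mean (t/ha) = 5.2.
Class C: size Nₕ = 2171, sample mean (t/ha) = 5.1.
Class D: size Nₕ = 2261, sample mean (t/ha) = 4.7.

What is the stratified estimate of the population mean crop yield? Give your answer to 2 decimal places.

5.04

N = 5723; weights Wₕ = Nₕ/N = (0.1340, 0.0916, 0.3793, 0.3951).
x̄_st = Σ Wₕ·x̄ₕ = 0.1340·5.8 + 0.0916·5.2 + 0.3793·5.1 + 0.3951·4.7 ≈ 5.0449...
→ 5.04.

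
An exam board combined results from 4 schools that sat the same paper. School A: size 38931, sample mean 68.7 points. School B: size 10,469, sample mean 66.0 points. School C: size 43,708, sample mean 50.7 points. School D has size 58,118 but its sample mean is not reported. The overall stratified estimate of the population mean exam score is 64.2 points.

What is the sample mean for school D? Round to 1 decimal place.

71.0

N = 38931 + 10469 + 43708 + 58118 = 151226.
Overall total = μ·N = 64.2·151226 = 9708709.2.
Subtract the known strata: 38931·68.7 + 10469·66.0 + 43708·50.7 = 5581509.3.
Remaining total for school D: 9708709.2 − 5581509.3 = 4127199.9.
Divide by its size: 4127199.9 / 58118 = 71.014... → 71.0.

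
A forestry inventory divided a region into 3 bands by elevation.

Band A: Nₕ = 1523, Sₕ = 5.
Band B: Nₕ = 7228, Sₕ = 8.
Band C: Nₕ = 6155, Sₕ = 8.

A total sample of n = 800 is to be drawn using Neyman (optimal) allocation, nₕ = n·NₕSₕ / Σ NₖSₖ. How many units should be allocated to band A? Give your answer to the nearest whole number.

A: NₕSₕ = 1523·5 = 7615
B: NₕSₕ = 7228·8 = 57824
C: NₕSₕ = 6155·8 = 49240
Σ NₕSₕ = 114679.
n_A = 800·7615/114679 = 53.122... → 53.

53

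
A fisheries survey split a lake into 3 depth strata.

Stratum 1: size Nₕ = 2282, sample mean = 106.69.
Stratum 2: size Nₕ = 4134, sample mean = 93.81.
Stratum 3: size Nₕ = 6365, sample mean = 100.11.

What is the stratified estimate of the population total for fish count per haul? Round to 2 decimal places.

1: 2282·106.69 = 243466.58
2: 4134·93.81 = 387810.54
3: 6365·100.11 = 637200.15
τ̂ = Σ Nₕx̄ₕ = 1268477.27.

1268477.27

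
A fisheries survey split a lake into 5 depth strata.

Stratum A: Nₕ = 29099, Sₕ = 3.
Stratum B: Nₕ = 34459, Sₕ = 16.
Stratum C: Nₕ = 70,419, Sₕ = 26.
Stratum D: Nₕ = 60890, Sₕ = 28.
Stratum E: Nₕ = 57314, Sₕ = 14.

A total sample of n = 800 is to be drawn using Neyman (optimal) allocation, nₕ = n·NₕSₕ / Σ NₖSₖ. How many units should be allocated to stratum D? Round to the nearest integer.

274

A: NₕSₕ = 29099·3 = 87297
B: NₕSₕ = 34459·16 = 551344
C: NₕSₕ = 70419·26 = 1830894
D: NₕSₕ = 60890·28 = 1704920
E: NₕSₕ = 57314·14 = 802396
Σ NₕSₕ = 4976851.
n_D = 800·1704920/4976851 = 274.056... → 274.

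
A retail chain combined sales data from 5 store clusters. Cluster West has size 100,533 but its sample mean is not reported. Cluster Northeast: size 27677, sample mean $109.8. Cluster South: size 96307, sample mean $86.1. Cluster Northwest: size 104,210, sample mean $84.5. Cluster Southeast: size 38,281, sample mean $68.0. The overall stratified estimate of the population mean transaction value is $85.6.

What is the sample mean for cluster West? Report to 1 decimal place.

86.3

N = 100533 + 27677 + 96307 + 104210 + 38281 = 367008.
Overall total = μ·N = 85.6·367008 = 31415884.8.
Subtract the known strata: 27677·109.8 + 96307·86.1 + 104210·84.5 + 38281·68.0 = 22739820.3.
Remaining total for cluster West: 31415884.8 − 22739820.3 = 8676064.5.
Divide by its size: 8676064.5 / 100533 = 86.301... → 86.3.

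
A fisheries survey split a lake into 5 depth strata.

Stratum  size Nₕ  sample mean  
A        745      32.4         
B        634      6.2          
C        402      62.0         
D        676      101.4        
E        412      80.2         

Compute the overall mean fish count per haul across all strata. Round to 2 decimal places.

N = 2869; weights Wₕ = Nₕ/N = (0.2597, 0.2210, 0.1401, 0.2356, 0.1436).
x̄_st = Σ Wₕ·x̄ₕ = 0.2597·32.4 + 0.2210·6.2 + 0.1401·62.0 + 0.2356·101.4 + 0.1436·80.2 ≈ 53.8800...
→ 53.88.

53.88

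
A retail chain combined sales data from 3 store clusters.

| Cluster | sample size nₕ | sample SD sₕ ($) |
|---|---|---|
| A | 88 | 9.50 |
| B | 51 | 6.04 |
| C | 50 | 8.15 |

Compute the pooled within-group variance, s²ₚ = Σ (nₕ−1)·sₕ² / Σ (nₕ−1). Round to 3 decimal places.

Degrees of freedom: 87 + 50 + 49 = 186.
Σ(nₕ−1)sₕ² = 87·90.25 + 50·36.4816 + 49·66.4225 = 12930.5325.
s²ₚ = 12930.5325 / 186 = 69.51899... → 69.519.

69.519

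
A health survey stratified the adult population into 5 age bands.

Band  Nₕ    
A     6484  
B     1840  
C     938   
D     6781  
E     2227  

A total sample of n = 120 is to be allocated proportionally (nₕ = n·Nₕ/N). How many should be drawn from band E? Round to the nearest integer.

15

N = 6484 + 1840 + 938 + 6781 + 2227 = 18270.
n_E = 120·2227/18270 = 14.627... → 15.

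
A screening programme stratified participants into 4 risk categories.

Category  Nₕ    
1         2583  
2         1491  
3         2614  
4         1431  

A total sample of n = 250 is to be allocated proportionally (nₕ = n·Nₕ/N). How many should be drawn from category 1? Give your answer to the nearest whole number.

80

Share of category 1 = 2583/8119 = 0.31814.
Allocate 250 × 0.31814 = 79.536... → 80.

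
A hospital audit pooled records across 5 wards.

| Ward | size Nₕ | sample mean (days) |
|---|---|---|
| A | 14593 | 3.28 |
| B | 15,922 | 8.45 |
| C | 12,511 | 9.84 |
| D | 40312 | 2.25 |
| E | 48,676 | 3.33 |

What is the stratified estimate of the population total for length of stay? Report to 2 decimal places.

558307.26

A: 14593·3.28 = 47865.04
B: 15922·8.45 = 134540.9
C: 12511·9.84 = 123108.24
D: 40312·2.25 = 90702
E: 48676·3.33 = 162091.08
τ̂ = Σ Nₕx̄ₕ = 558307.26.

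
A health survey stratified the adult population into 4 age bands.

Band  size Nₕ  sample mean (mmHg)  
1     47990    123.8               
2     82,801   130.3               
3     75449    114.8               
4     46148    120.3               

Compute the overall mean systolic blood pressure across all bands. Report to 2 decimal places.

N = 252388; weights Wₕ = Nₕ/N = (0.1901, 0.3281, 0.2989, 0.1828).
x̄_st = Σ Wₕ·x̄ₕ = 0.1901·123.8 + 0.3281·130.3 + 0.2989·114.8 + 0.1828·120.3 ≈ 122.6020...
→ 122.60.

122.60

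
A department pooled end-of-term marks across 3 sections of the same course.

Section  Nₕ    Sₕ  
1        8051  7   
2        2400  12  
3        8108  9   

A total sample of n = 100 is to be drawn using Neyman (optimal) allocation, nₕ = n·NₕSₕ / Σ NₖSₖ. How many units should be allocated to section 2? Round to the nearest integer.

18

1: NₕSₕ = 8051·7 = 56357
2: NₕSₕ = 2400·12 = 28800
3: NₕSₕ = 8108·9 = 72972
Σ NₕSₕ = 158129.
n_2 = 100·28800/158129 = 18.213... → 18.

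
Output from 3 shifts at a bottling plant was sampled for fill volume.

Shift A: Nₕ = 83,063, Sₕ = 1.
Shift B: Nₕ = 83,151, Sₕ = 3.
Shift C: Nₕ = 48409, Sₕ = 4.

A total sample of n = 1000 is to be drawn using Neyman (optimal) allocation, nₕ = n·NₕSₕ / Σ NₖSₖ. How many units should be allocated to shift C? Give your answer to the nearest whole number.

Σ NₕSₕ = 83063·1 + 83151·3 + 48409·4 = 526152.
Share for C: 193636/526152 = 0.36802.
n_C = 1000 × 0.36802 = 368.023... → 368.

368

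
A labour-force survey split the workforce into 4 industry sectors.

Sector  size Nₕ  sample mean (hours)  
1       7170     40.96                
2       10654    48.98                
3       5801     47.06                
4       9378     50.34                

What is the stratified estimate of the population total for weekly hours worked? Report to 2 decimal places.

1560599.70

1: 7170·40.96 = 293683.2
2: 10654·48.98 = 521832.92
3: 5801·47.06 = 272995.06
4: 9378·50.34 = 472088.52
τ̂ = Σ Nₕx̄ₕ = 1560599.70.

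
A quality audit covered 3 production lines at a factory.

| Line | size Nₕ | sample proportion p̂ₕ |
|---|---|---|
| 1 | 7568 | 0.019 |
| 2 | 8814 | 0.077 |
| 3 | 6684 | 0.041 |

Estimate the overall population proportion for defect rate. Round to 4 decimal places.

Wₕ = Nₕ/N with N = 23066: 0.3281, 0.3821, 0.2898.
p̂_st = 0.3281·0.019 + 0.3821·0.077 + 0.2898·0.041 ≈ 0.047538... → 0.0475.

0.0475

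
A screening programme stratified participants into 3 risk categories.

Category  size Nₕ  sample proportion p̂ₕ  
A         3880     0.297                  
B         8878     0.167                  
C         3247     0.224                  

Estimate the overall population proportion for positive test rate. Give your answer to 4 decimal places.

0.2101

Wₕ = Nₕ/N with N = 16005: 0.2424, 0.5547, 0.2029.
p̂_st = 0.2424·0.297 + 0.5547·0.167 + 0.2029·0.224 ≈ 0.210079... → 0.2101.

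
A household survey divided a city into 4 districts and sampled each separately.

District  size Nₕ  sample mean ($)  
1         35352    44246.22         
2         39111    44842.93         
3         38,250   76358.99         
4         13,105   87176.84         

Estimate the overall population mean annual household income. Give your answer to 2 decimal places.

N = 35352 + 39111 + 38250 + 13105 = 125818.
Overall mean = Σ (Nₕ/N)·x̄ₕ — weight by population share, not a simple average.
Σ Nₕx̄ₕ = 35352·44246.22 + 39111·44842.93 + 38250·76358.99 + 13105·87176.84 = 1564192369.44 + 1753851835.23 + 2920731367.5 + 1142452488.2 = 7381228060.37.
Divide by N: 7381228060.37 / 125818 = 58665.9147... → 58665.91.

58665.91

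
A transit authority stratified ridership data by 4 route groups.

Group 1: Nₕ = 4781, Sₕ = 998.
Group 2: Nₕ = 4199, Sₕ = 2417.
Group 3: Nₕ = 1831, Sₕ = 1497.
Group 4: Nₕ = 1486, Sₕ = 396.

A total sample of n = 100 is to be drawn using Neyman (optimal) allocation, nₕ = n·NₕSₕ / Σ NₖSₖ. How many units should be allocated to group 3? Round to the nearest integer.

15

1: NₕSₕ = 4781·998 = 4771438
2: NₕSₕ = 4199·2417 = 10148983
3: NₕSₕ = 1831·1497 = 2741007
4: NₕSₕ = 1486·396 = 588456
Σ NₕSₕ = 18249884.
n_3 = 100·2741007/18249884 = 15.019... → 15.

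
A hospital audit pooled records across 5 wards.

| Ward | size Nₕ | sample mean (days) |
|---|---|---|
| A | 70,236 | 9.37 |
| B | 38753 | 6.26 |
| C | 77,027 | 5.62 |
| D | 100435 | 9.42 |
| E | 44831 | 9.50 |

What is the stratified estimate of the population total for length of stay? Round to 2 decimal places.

Estimate total by summing Nₕ·x̄ₕ over strata.
70236·9.37 + 38753·6.26 + 77027·5.62 + 100435·9.42 + 44831·9.50 = 658111.32 + 242593.78 + 432891.74 + 946097.7 + 425894.5 = 2705589.04.

2705589.04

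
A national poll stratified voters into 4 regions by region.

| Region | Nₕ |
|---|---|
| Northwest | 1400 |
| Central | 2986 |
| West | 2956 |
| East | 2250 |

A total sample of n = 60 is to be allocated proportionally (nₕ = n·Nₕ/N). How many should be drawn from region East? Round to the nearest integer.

N = 1400 + 2986 + 2956 + 2250 = 9592.
n_East = 60·2250/9592 = 14.074... → 14.

14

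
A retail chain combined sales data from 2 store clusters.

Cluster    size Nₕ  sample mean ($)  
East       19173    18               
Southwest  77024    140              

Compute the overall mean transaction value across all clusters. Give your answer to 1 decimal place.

115.7

N = 96197; weights Wₕ = Nₕ/N = (0.1993, 0.8007).
x̄_st = Σ Wₕ·x̄ₕ = 0.1993·18 + 0.8007·140 ≈ 115.684...
→ 115.7.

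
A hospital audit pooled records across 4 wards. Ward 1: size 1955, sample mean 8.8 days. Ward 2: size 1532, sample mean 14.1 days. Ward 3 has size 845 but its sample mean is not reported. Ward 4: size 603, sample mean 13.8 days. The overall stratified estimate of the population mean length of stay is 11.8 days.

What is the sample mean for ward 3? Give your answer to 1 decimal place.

13.1

Σ Nₕx̄ₕ = N·μ, so 845·x̄_3 = 4935·11.8 − (1955·8.8 + 1532·14.1 + 603·13.8).
= 58233 − 47126.6 = 11106.4.
x̄_3 = 11106.4 / 845 = 13.144... → 13.1.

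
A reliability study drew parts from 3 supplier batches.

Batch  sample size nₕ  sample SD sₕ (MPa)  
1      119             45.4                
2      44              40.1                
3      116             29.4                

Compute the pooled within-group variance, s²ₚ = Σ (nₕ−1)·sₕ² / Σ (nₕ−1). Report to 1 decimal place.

1: (119−1)·45.4² = 118·2061.16 = 243216.88
2: (44−1)·40.1² = 43·1608.01 = 69144.43
3: (116−1)·29.4² = 115·864.36 = 99401.4
Numerator = 411762.71; denominator = Σ(nₕ−1) = 276.
s²ₚ = 411762.71/276 = 1491.894... → 1491.9.

1491.9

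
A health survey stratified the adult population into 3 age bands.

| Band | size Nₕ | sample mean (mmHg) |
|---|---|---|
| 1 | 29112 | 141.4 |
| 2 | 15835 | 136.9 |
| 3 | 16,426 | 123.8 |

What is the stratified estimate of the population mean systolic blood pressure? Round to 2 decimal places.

135.53

N = 29112 + 15835 + 16426 = 61373.
The stratified mean weights each stratum mean by its population share Nₕ/N.
Σ Nₕx̄ₕ = 29112·141.4 + 15835·136.9 + 16426·123.8 = 4116436.8 + 2167811.5 + 2033538.8 = 8317787.1.
Divide by N: 8317787.1 / 61373 = 135.5284... → 135.53.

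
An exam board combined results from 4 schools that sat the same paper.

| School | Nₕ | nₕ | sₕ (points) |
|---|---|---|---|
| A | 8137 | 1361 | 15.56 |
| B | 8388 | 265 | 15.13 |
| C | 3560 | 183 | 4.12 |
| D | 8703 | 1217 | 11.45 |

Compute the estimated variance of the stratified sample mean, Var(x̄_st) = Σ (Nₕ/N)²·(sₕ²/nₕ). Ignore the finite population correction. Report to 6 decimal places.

N = 28788. Term for each stratum: Wₕ²sₕ²/nₕ.
Var(x̄_st) = 0.014212377 + 0.073337455 + 0.001418471 + 0.009845446 = 0.098813748 → 0.098814.

0.098814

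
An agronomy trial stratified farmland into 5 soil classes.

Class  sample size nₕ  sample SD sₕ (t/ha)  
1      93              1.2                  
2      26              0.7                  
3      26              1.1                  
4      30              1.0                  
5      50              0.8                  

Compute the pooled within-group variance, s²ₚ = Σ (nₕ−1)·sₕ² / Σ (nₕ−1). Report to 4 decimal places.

1: (93−1)·1.2² = 92·1.44 = 132.48
2: (26−1)·0.7² = 25·0.49 = 12.25
3: (26−1)·1.1² = 25·1.21 = 30.25
4: (30−1)·1.0² = 29·1 = 29
5: (50−1)·0.8² = 49·0.64 = 31.36
Numerator = 235.34; denominator = Σ(nₕ−1) = 220.
s²ₚ = 235.34/220 = 1.069727... → 1.0697.

1.0697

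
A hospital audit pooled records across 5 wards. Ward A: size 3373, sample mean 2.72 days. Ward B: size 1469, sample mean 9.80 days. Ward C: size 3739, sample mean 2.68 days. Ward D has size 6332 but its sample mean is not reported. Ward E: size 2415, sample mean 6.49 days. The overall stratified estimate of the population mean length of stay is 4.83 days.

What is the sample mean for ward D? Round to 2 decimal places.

N = 3373 + 1469 + 3739 + 6332 + 2415 = 17328.
Overall total = μ·N = 4.83·17328 = 83694.24.
Subtract the known strata: 3373·2.72 + 1469·9.80 + 3739·2.68 + 2415·6.49 = 49264.63.
Remaining total for ward D: 83694.24 − 49264.63 = 34429.61.
Divide by its size: 34429.61 / 6332 = 5.4374... → 5.44.

5.44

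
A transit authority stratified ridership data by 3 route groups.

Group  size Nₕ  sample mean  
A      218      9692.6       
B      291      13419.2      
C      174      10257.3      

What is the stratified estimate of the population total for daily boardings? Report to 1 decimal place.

7802744.2

Population total = Σ Nₕ·x̄ₕ (each stratum's size times its mean).
218·9692.6 + 291·13419.2 + 174·10257.3 = 2112986.8 + 3904987.2 + 1784770.2 = 7802744.2.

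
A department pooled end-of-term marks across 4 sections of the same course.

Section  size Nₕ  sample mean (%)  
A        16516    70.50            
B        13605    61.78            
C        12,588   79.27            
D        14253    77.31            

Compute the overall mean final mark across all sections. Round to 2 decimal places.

72.06

x̄_st = (Σ Nₕx̄ₕ) / (Σ Nₕ) = (16516·70.50 + 13605·61.78 + 12588·79.27 + 14253·77.31) / 56962
= 4104645.09 / 56962 = 72.0594... → 72.06.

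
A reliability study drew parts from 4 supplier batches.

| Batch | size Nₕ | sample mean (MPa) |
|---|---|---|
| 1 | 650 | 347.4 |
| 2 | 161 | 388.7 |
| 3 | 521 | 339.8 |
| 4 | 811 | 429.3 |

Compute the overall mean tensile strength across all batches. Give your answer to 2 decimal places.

379.65

N = 650 + 161 + 521 + 811 = 2143.
Weight each subgroup mean by Nₕ/N and sum.
Σ Nₕx̄ₕ = 650·347.4 + 161·388.7 + 521·339.8 + 811·429.3 = 225810 + 62580.7 + 177035.8 + 348162.3 = 813588.8.
Divide by N: 813588.8 / 2143 = 379.6495... → 379.65.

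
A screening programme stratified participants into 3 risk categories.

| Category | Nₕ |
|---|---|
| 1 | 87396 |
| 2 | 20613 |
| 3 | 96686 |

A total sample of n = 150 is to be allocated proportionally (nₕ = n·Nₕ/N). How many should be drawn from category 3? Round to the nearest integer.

71

Share of category 3 = 96686/204695 = 0.47234.
Allocate 150 × 0.47234 = 70.851... → 71.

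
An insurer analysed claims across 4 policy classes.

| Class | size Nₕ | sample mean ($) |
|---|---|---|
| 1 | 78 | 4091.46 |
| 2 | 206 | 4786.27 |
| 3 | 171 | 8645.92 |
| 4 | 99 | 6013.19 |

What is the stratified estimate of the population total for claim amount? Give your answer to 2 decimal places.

3378863.63

Population total = Σ Nₕ·x̄ₕ (each stratum's size times its mean).
78·4091.46 + 206·4786.27 + 171·8645.92 + 99·6013.19 = 319133.88 + 985971.62 + 1478452.32 + 595305.81 = 3378863.63.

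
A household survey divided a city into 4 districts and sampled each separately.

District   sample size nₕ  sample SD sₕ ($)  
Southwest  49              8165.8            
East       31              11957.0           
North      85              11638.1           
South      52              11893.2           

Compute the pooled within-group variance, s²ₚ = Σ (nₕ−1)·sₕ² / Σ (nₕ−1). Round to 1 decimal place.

Degrees of freedom: 48 + 30 + 84 + 51 = 213.
Σ(nₕ−1)sₕ² = 48·66680289.64 + 30·142969849 + 84·135445371.61 + 51·141448206.24 = 26081019106.2.
s²ₚ = 26081019106.2 / 213 = 122446099.090... → 122446099.1.

122446099.1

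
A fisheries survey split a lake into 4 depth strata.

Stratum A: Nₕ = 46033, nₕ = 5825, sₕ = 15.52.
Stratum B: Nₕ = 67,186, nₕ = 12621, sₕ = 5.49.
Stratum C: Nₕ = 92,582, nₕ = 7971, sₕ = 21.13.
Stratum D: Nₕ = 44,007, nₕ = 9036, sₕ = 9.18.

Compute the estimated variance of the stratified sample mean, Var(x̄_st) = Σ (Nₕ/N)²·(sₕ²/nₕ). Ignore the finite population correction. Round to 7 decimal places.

0.0095599

N = 249808; Wₕ = Nₕ/N.
stratum A: (46033/249808)²·15.52²/5825 = 0.0014041496
stratum B: (67186/249808)²·5.49²/12621 = 0.0001727412
stratum C: (92582/249808)²·21.13²/7971 = 0.0076935471
stratum D: (44007/249808)²·9.18²/9036 = 0.0002894276
Sum = 0.0095598655 → 0.0095599.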